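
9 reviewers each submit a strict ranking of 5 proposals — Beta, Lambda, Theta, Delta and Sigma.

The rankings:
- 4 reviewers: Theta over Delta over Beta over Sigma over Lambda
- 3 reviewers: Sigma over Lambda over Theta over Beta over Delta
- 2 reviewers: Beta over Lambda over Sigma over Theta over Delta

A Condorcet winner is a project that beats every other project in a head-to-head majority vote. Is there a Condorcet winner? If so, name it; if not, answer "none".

none

Pairwise majorities:
Beta vs Lambda: 6 to 3, Beta.
Beta vs Theta: 2 for Beta, 7 for Theta — Theta by 7–2.
Beta–Delta: Beta 5–4.
Beta vs Sigma: Beta preferred on 4+2 = 6 ballots; Beta wins 6–3.
Lambda vs Theta: Lambda wins 5–4.
Lambda vs Delta: Lambda, 5–4.
Lambda vs Sigma: Sigma wins 7–2.
Theta–Delta: Theta 9–0.
Theta vs Sigma: Theta is ranked higher on 4 ballots, Sigma on 5. Sigma wins 5–4.
Delta vs Sigma: Sigma wins 5–4.
Each project drops at least one matchup (Beta loses to Theta; Lambda loses to Beta; Theta loses to Lambda; Delta loses to Beta; Sigma loses to Beta); the cycle Beta > Lambda > Theta > Beta rules out a Condorcet winner.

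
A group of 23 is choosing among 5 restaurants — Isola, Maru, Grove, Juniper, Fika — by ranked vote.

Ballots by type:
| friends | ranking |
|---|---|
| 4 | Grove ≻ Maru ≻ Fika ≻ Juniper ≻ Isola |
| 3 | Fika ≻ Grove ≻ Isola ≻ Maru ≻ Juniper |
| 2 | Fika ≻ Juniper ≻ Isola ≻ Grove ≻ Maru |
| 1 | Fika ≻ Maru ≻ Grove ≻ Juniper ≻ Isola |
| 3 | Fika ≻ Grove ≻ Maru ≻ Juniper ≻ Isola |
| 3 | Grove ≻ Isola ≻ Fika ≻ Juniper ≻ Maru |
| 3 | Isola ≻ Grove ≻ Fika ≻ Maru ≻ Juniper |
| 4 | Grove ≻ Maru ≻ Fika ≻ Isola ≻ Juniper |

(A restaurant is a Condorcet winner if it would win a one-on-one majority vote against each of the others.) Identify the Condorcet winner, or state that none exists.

Head-to-head results (23 friends):
Isola–Maru: Maru 12–11.
Isola vs Grove: Grove wins 18–5.
Isola vs Juniper: Isola, 13–10.
Isola vs Fika: Fika, 17–6.
Maru vs Grove: Grove, 22–1.
Maru vs Juniper: Maru, 18–5.
Maru vs Fika: Fika, 15–8.
Grove vs Juniper: Grove wins 21–2.
Grove vs Fika: Grove, 14–9.
Juniper–Fika: Fika 23–0.
Grove beats each of Isola, Maru, Juniper, Fika — Grove is the Condorcet winner.

Grove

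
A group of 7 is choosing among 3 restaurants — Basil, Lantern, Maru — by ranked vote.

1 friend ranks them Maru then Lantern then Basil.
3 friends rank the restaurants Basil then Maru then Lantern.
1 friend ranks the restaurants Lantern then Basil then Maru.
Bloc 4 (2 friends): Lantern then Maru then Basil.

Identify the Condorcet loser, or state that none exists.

none

Pairwise majorities:
Basil vs Lantern: 3 to 4, Lantern.
Basil–Maru: Basil 4–3.
Lantern vs Maru: 3 to 4, Maru.
Every restaurant wins at least one matchup (Basil beats Maru; Lantern beats Basil; Maru beats Lantern), so there is no Condorcet loser.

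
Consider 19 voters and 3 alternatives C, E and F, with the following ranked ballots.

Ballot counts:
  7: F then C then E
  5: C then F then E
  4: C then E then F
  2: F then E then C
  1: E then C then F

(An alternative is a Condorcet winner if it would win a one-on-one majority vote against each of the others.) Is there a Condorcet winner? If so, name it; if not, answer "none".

C

Head-to-head results (19 voters):
C vs E: C is ranked higher on 7+5+4 = 16 ballots, E on 3. C wins 16–3.
C vs F: C wins 10–9.
E vs F: E is ranked higher on 4+1 = 5 ballots, F on 14. F wins 14–5.
C defeats every rival head-to-head and is the Condorcet winner.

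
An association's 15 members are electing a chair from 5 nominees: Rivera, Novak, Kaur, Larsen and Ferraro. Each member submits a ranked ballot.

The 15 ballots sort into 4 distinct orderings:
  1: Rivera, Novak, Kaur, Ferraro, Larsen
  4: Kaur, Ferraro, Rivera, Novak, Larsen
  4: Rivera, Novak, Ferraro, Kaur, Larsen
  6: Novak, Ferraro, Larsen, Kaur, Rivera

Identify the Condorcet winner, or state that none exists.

Check each pair by majority over 15 ballots:
Rivera vs Novak: Rivera, 9–6.
Rivera–Kaur: Kaur 10–5.
Rivera–Larsen: Rivera 9–6.
Rivera vs Ferraro: Ferraro, 10–5.
Novak vs Kaur: Novak, 11–4.
Novak vs Larsen: Novak, 15–0.
Novak vs Ferraro: Novak, 11–4.
Kaur vs Larsen: Kaur wins 9–6.
Kaur vs Ferraro: Ferraro wins 10–5.
Larsen vs Ferraro: Ferraro wins 15–0.
Each candidate drops at least one matchup (Rivera loses to Kaur; Novak loses to Rivera; Kaur loses to Novak; Larsen loses to Rivera; Ferraro loses to Novak); the cycle Rivera → Novak → Kaur → Rivera rules out a Condorcet winner.

none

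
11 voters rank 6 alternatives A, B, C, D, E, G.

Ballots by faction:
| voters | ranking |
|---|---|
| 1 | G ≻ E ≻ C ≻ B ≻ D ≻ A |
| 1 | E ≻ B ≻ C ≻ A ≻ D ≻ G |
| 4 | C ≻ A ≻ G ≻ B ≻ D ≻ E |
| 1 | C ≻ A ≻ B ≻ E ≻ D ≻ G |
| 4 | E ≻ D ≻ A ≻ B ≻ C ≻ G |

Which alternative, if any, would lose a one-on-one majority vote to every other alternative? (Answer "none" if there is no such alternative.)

Head-to-head results (11 voters):
A vs B: 4+1+4 = 9 for A, 2 for B — A by 9–2.
A vs C: 4 to 7, C.
A vs D: 6 to 5, A.
A–E: E 6–5.
A vs G: A preferred on 1+4+1+4 = 10 ballots; A wins 10–1.
B vs C: B is ranked higher on 1+4 = 5 ballots, C on 6. C wins 6–5.
B vs D: B wins 7–4.
B vs E: B preferred on 4+1 = 5 ballots; E wins 6–5.
B vs G: B, 6–5.
C vs D: 1+1+4+1 = 7 for C, 4 for D — C by 7–4.
C vs E: E, 6–5.
C vs G: 10 to 1, C.
D–E: E 7–4.
D vs G: D, 6–5.
E vs G: E wins 6–5.
G is beaten in every head-to-head and is the Condorcet loser.

G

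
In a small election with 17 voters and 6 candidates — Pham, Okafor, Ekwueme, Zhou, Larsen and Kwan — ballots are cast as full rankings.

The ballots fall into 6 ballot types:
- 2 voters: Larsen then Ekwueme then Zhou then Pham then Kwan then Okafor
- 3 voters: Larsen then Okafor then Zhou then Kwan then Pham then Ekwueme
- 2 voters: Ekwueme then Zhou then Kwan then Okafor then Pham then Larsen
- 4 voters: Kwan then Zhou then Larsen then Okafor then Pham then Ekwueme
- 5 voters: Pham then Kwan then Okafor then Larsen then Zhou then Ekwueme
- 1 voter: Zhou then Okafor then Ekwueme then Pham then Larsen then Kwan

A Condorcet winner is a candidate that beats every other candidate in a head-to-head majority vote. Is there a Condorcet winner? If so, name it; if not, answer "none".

Pairwise majorities:
Pham vs Okafor: 2+5 = 7 for Pham, 10 for Okafor — Okafor by 10–7.
Pham vs Ekwueme: Pham is ranked higher on 3+4+5 = 12 ballots, Ekwueme on 5. Pham wins 12–5.
Pham vs Zhou: 5 for Pham, 12 for Zhou — Zhou by 12–5.
Pham vs Larsen: 8 to 9, Larsen.
Pham vs Kwan: Pham is ranked higher on 2+5+1 = 8 ballots, Kwan on 9. Kwan wins 9–8.
Okafor vs Ekwueme: 13 to 4, Okafor.
Okafor vs Zhou: 3+5 = 8 for Okafor, 9 for Zhou — Zhou by 9–8.
Okafor vs Larsen: Okafor preferred on 2+5+1 = 8 ballots; Larsen wins 9–8.
Okafor vs Kwan: 4 to 13, Kwan.
Ekwueme vs Zhou: 2+2 = 4 for Ekwueme, 13 for Zhou — Zhou by 13–4.
Ekwueme vs Larsen: 2+1 = 3 for Ekwueme, 14 for Larsen — Larsen by 14–3.
Ekwueme vs Kwan: Ekwueme preferred on 2+2+1 = 5 ballots; Kwan wins 12–5.
Zhou vs Larsen: Zhou preferred on 2+4+1 = 7 ballots; Larsen wins 10–7.
Zhou vs Kwan: Zhou is ranked higher on 2+3+2+1 = 8 ballots, Kwan on 9. Kwan wins 9–8.
Larsen vs Kwan: Larsen is ranked higher on 2+3+1 = 6 ballots, Kwan on 11. Kwan wins 11–6.
Kwan defeats every rival head-to-head and is the Condorcet winner.

Kwan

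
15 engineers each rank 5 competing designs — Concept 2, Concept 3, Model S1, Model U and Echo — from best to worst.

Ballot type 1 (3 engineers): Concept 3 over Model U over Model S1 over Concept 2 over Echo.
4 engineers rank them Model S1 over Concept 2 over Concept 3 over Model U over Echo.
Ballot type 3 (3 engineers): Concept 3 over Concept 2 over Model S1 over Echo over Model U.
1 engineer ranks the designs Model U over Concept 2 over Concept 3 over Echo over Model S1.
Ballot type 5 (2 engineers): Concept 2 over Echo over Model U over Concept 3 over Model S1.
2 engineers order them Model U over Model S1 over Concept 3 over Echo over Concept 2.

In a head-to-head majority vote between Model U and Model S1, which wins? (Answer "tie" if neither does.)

Model U

Ballots ranking Model U above Model S1: 3 + 1 + 2 + 2 = 8.
Ballots ranking Model S1 above Model U: 15 − 8 = 7.
Model U wins the head-to-head 8–7.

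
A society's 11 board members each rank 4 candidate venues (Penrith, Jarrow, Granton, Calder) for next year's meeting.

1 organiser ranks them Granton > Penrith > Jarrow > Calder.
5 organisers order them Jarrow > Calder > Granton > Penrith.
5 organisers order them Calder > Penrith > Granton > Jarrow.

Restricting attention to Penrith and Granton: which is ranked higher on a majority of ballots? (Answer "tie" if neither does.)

Ballots ranking Penrith above Granton: 5.
Ballots ranking Granton above Penrith: 11 − 5 = 6.
Granton wins the head-to-head 6–5.

Granton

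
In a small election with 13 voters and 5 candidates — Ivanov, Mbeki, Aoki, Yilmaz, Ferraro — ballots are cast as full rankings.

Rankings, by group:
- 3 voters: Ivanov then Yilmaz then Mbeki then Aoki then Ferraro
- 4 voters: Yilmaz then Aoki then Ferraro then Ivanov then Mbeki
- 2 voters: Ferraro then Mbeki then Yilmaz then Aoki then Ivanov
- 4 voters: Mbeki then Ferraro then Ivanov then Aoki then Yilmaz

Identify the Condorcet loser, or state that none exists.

Head-to-head results (13 voters):
Ivanov vs Mbeki: Ivanov is ranked higher on 3+4 = 7 ballots, Mbeki on 6. Ivanov wins 7–6.
Ivanov vs Aoki: Ivanov is ranked higher on 3+4 = 7 ballots, Aoki on 6. Ivanov wins 7–6.
Ivanov vs Yilmaz: Ivanov wins 7–6.
Ivanov vs Ferraro: Ferraro wins 10–3.
Mbeki vs Aoki: Mbeki is ranked higher on 3+2+4 = 9 ballots, Aoki on 4. Mbeki wins 9–4.
Mbeki vs Yilmaz: Yilmaz wins 7–6.
Mbeki vs Ferraro: Mbeki is ranked higher on 3+4 = 7 ballots, Ferraro on 6. Mbeki wins 7–6.
Aoki–Yilmaz: Yilmaz 9–4.
Aoki vs Ferraro: 3+4 = 7 for Aoki, 6 for Ferraro — Aoki by 7–6.
Yilmaz–Ferraro: Yilmaz 7–6.
No candidate is winless: Ivanov beats Mbeki; Mbeki beats Aoki; Aoki beats Ferraro; Yilmaz beats Mbeki; Ferraro beats Ivanov. There is no Condorcet loser.

none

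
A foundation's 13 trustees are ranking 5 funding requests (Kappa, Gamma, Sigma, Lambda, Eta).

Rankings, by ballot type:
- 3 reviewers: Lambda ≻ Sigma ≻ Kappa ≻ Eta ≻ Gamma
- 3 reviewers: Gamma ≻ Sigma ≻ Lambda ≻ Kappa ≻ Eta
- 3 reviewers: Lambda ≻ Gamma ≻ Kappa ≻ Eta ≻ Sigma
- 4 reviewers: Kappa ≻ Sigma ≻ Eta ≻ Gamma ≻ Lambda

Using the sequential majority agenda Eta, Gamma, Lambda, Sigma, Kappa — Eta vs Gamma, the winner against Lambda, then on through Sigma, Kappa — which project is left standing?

Kappa

Round 1: Eta vs Gamma — 7–6, Eta advances.
Round 2: Eta vs Lambda — 4–9, Lambda advances.
Round 3: Lambda vs Sigma — 6–7, Sigma advances.
Round 4: Sigma vs Kappa — 6–7, Kappa advances.
Kappa survives the agenda.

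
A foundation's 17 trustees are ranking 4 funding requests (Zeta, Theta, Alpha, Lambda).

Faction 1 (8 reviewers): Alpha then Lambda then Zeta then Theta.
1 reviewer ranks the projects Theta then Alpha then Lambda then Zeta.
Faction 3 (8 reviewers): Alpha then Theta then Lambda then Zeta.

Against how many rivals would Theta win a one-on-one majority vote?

2

Theta against each rival (17 reviewers):
Theta–Zeta: Theta 9–8.
Theta–Alpha: Alpha 16–1.
Theta vs Lambda: Theta is ranked higher on 1+8 = 9 ballots, Lambda on 8. Theta wins 9–8.
Theta beats Zeta, Lambda; loses to Alpha — 2 pairwise wins.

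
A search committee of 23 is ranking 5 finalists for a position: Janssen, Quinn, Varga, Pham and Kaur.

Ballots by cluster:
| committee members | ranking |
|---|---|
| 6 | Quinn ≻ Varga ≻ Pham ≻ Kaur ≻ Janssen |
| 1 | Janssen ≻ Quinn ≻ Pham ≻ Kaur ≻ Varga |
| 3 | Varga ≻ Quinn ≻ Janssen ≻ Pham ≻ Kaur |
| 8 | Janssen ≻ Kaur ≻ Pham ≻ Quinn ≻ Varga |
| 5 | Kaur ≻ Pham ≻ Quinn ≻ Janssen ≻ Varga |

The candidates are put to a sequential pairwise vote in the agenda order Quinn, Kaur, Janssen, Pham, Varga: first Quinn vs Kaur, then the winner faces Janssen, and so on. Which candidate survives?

Round 1: Quinn vs Kaur — 10–13, Kaur advances.
Round 2: Kaur vs Janssen — 11–12, Janssen advances.
Round 3: Janssen vs Pham — 12–11, Janssen advances.
Round 4: Janssen vs Varga — 14–9, Janssen advances.
The agenda winner is Janssen.

Janssen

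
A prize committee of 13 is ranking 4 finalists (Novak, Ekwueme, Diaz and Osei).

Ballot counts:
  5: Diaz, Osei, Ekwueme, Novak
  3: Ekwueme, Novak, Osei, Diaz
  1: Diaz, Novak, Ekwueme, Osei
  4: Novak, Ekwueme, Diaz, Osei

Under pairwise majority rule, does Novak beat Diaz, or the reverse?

Novak

Ballots ranking Novak above Diaz: 3 + 4 = 7.
Ballots ranking Diaz above Novak: 13 − 7 = 6.
Novak wins the head-to-head 7–6.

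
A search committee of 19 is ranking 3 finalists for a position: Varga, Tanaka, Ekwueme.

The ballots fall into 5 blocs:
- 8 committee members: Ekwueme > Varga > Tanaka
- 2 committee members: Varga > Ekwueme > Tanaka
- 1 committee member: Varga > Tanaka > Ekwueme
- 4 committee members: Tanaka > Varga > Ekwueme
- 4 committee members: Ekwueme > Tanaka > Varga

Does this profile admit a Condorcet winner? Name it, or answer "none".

Ekwueme

Check each pair by majority over 19 ballots:
Varga vs Tanaka: Varga, 11–8.
Varga–Ekwueme: Ekwueme 12–7.
Tanaka–Ekwueme: Ekwueme 14–5.
Ekwueme defeats every rival head-to-head and is the Condorcet winner.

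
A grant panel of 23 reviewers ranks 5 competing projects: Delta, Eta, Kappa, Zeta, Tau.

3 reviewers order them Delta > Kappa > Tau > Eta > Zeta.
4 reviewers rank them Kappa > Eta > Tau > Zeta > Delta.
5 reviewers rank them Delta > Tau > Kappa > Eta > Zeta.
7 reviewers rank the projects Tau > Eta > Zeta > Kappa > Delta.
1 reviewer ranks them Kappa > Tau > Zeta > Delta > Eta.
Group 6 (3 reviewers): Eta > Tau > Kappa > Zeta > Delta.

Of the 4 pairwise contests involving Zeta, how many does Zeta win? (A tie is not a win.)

1

Zeta against each rival (23 reviewers):
Zeta vs Delta: 4+7+1+3 = 15 for Zeta, 8 for Delta — Zeta by 15–8.
Zeta vs Eta: 1 to 22, Eta.
Zeta vs Kappa: 7 to 16, Kappa.
Zeta–Tau: Tau 23–0.
Zeta beats Delta; loses to Eta, Kappa, Tau — 1 pairwise win.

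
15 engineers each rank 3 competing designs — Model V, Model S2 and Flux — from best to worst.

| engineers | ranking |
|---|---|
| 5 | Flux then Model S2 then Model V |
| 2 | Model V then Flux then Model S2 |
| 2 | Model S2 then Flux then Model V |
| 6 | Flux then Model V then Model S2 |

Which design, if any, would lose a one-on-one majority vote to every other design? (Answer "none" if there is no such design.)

Head-to-head results (15 engineers):
Model V vs Model S2: Model V wins 8–7.
Model V–Flux: Flux 13–2.
Model S2 vs Flux: Flux wins 13–2.
Model S2 loses to every other design — it is the Condorcet loser.

Model S2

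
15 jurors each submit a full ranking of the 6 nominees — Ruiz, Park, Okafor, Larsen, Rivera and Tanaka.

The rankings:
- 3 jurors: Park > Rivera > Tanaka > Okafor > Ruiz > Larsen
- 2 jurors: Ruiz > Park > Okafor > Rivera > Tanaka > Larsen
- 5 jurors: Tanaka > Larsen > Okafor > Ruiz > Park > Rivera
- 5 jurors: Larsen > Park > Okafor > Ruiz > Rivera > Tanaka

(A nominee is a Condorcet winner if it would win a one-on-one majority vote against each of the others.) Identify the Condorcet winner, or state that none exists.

none

Head-to-head results (15 jurors):
Ruiz–Park: Park 8–7.
Ruiz vs Okafor: Okafor, 13–2.
Ruiz–Larsen: Larsen 10–5.
Ruiz vs Rivera: Ruiz wins 12–3.
Ruiz–Tanaka: Tanaka 8–7.
Park–Okafor: Park 10–5.
Park–Larsen: Larsen 10–5.
Park vs Rivera: Park wins 15–0.
Park vs Tanaka: Park, 10–5.
Okafor vs Larsen: Larsen wins 10–5.
Okafor vs Rivera: Okafor, 12–3.
Okafor–Tanaka: Tanaka 8–7.
Larsen vs Rivera: Larsen wins 10–5.
Larsen vs Tanaka: Tanaka, 10–5.
Rivera–Tanaka: Rivera 10–5.
No nominee is unbeaten: Ruiz loses to Park; Park loses to Larsen; Okafor loses to Park; Larsen loses to Tanaka; Rivera loses to Ruiz; Tanaka loses to Park. In particular Ruiz beats Rivera beats Tanaka beats Ruiz is a majority cycle — no Condorcet winner exists.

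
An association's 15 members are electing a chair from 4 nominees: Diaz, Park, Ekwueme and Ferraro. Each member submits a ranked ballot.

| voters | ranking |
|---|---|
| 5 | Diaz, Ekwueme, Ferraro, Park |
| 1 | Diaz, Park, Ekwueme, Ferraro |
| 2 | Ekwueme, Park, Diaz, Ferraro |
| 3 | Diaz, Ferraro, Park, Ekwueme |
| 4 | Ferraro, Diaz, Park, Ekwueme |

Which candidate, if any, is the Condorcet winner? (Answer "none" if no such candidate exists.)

Head-to-head results (15 voters):
Diaz vs Park: Diaz wins 13–2.
Diaz–Ekwueme: Diaz 13–2.
Diaz vs Ferraro: Diaz, 11–4.
Park vs Ekwueme: Park, 8–7.
Park vs Ferraro: Ferraro, 12–3.
Ekwueme–Ferraro: Ekwueme 8–7.
Diaz wins every pairwise contest, so Diaz is the Condorcet winner.

Diaz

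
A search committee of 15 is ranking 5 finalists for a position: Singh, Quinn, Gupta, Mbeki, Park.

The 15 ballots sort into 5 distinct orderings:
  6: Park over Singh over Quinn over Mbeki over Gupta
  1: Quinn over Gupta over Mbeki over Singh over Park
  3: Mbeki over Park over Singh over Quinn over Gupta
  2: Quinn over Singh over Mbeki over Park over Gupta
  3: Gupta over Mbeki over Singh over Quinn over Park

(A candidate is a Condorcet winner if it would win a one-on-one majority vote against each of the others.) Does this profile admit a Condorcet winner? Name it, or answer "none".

none

Pairwise majorities:
Singh vs Quinn: Singh, 12–3.
Singh vs Gupta: Singh, 11–4.
Singh vs Mbeki: Singh wins 8–7.
Singh vs Park: Park wins 9–6.
Quinn–Gupta: Quinn 12–3.
Quinn vs Mbeki: Quinn, 9–6.
Quinn vs Park: Park wins 9–6.
Gupta–Mbeki: Mbeki 11–4.
Gupta–Park: Park 11–4.
Mbeki vs Park: Mbeki wins 9–6.
Each candidate drops at least one matchup (Singh loses to Park; Quinn loses to Singh; Gupta loses to Singh; Mbeki loses to Singh; Park loses to Mbeki); the cycle Singh > Mbeki > Park > Singh rules out a Condorcet winner.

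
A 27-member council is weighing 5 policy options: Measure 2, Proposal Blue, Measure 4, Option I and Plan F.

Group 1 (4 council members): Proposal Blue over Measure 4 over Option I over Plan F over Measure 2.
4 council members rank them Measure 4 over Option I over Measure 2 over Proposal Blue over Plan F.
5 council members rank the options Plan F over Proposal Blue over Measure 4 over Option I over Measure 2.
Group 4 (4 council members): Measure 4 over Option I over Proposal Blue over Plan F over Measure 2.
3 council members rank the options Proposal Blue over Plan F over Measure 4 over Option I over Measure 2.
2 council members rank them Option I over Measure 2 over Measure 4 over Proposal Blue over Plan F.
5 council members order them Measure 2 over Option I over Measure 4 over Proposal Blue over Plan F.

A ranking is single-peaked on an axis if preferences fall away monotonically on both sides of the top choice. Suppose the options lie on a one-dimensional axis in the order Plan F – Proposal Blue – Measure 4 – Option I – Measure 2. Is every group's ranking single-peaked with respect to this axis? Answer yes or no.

yes

Axis positions: Plan F=1, Proposal Blue=2, Measure 4=3, Option I=4, Measure 2=5.
Group 1 (peak Proposal Blue at position 2): ranking walks positions 2-3-4-1-5, expanding outward from the peak — single-peaked.
Group 2 (peak Measure 4 at position 3): ranking walks positions 3-4-5-2-1, expanding outward from the peak — single-peaked.
Group 3 (peak Plan F at position 1): ranking walks positions 1-2-3-4-5, expanding outward from the peak — single-peaked.
Group 4 (peak Measure 4 at position 3): ranking walks positions 3-4-2-1-5, expanding outward from the peak — single-peaked.
Group 5 (peak Proposal Blue at position 2): ranking walks positions 2-1-3-4-5, expanding outward from the peak — single-peaked.
Group 6 (peak Option I at position 4): ranking walks positions 4-5-3-2-1, expanding outward from the peak — single-peaked.
Group 7 (peak Measure 2 at position 5): ranking walks positions 5-4-3-2-1, expanding outward from the peak — single-peaked.
Every ranking is single-peaked on this axis.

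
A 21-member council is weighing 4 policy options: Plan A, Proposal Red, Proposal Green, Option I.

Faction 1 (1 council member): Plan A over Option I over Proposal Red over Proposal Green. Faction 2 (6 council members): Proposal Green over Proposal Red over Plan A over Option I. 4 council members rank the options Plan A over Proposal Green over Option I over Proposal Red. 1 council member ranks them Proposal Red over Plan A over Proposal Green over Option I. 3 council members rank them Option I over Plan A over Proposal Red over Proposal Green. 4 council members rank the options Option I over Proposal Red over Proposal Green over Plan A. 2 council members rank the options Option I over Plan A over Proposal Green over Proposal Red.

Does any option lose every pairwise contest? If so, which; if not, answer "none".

Pairwise majorities:
Plan A vs Proposal Red: Plan A preferred on 1+4+3+2 = 10 ballots; Proposal Red wins 11–10.
Plan A vs Proposal Green: Plan A, 11–10.
Plan A vs Option I: Plan A wins 12–9.
Proposal Red vs Proposal Green: Proposal Green, 12–9.
Proposal Red vs Option I: 6+1 = 7 for Proposal Red, 14 for Option I — Option I by 14–7.
Proposal Green–Option I: Proposal Green 11–10.
Each option has at least one pairwise win (Plan A beats Proposal Green; Proposal Red beats Plan A; Proposal Green beats Proposal Red; Option I beats Proposal Red) — no Condorcet loser.

none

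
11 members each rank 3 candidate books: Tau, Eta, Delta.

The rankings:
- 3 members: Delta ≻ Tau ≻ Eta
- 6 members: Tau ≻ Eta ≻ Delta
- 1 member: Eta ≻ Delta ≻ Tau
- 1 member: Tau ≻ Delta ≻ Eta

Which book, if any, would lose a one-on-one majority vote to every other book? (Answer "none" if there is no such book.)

Delta

Pairwise majorities:
Tau vs Eta: 10 to 1, Tau.
Tau vs Delta: Tau, 7–4.
Eta–Delta: Eta 7–4.
Only Delta has no wins; Delta is the Condorcet loser.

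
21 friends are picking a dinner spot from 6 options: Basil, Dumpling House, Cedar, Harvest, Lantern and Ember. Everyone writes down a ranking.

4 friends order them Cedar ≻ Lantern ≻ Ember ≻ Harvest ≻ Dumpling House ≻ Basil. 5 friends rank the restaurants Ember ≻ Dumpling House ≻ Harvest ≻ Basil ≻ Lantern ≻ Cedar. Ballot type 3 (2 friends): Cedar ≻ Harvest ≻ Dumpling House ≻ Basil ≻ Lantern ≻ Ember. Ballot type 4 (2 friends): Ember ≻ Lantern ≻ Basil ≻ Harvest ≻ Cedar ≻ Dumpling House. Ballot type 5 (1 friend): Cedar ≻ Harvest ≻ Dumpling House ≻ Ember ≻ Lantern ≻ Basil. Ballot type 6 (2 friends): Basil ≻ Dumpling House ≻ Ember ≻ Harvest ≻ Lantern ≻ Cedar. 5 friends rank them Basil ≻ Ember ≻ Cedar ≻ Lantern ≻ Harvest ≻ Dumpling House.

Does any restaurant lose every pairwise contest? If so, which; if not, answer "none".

Head-to-head results (21 friends):
Basil vs Dumpling House: Dumpling House wins 12–9.
Basil vs Cedar: Basil preferred on 5+2+2+5 = 14 ballots; Basil wins 14–7.
Basil vs Harvest: 9 to 12, Harvest.
Basil vs Lantern: Basil wins 14–7.
Basil vs Ember: 2+2+5 = 9 for Basil, 12 for Ember — Ember by 12–9.
Dumpling House vs Cedar: 5+2 = 7 for Dumpling House, 14 for Cedar — Cedar by 14–7.
Dumpling House vs Harvest: 7 to 14, Harvest.
Dumpling House vs Lantern: Dumpling House preferred on 5+2+1+2 = 10 ballots; Lantern wins 11–10.
Dumpling House vs Ember: 5 to 16, Ember.
Cedar vs Harvest: Cedar preferred on 4+2+1+5 = 12 ballots; Cedar wins 12–9.
Cedar vs Lantern: Cedar, 12–9.
Cedar vs Ember: Ember wins 14–7.
Harvest vs Lantern: Lantern wins 11–10.
Harvest vs Ember: Ember wins 18–3.
Lantern vs Ember: Ember wins 15–6.
No restaurant is winless: Basil beats Cedar; Dumpling House beats Basil; Cedar beats Dumpling House; Harvest beats Basil; Lantern beats Dumpling House; Ember beats Basil. There is no Condorcet loser.

none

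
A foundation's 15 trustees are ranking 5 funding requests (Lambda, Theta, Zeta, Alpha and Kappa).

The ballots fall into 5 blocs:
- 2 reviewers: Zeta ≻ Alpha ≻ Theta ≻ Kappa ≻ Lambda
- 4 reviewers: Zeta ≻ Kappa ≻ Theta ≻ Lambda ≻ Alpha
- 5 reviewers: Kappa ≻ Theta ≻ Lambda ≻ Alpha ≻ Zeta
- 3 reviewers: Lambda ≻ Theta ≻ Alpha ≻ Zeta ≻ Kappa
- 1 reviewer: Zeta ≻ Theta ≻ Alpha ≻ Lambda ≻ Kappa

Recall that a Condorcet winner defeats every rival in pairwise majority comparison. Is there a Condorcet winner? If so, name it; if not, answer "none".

Check each pair by majority over 15 ballots:
Lambda vs Theta: 3 to 12, Theta.
Lambda vs Zeta: 5+3 = 8 for Lambda, 7 for Zeta — Lambda by 8–7.
Lambda vs Alpha: Lambda preferred on 4+5+3 = 12 ballots; Lambda wins 12–3.
Lambda vs Kappa: Lambda preferred on 3+1 = 4 ballots; Kappa wins 11–4.
Theta vs Zeta: Theta is ranked higher on 5+3 = 8 ballots, Zeta on 7. Theta wins 8–7.
Theta vs Alpha: 4+5+3+1 = 13 for Theta, 2 for Alpha — Theta by 13–2.
Theta vs Kappa: Theta is ranked higher on 2+3+1 = 6 ballots, Kappa on 9. Kappa wins 9–6.
Zeta vs Alpha: Zeta is ranked higher on 2+4+1 = 7 ballots, Alpha on 8. Alpha wins 8–7.
Zeta vs Kappa: 2+4+3+1 = 10 for Zeta, 5 for Kappa — Zeta by 10–5.
Alpha vs Kappa: Alpha is ranked higher on 2+3+1 = 6 ballots, Kappa on 9. Kappa wins 9–6.
Every project loses at least once (Lambda loses to Theta; Theta loses to Kappa; Zeta loses to Lambda; Alpha loses to Lambda; Kappa loses to Zeta). The majority relation contains the cycle Lambda beats Zeta beats Kappa beats Lambda, so there is no Condorcet winner.

none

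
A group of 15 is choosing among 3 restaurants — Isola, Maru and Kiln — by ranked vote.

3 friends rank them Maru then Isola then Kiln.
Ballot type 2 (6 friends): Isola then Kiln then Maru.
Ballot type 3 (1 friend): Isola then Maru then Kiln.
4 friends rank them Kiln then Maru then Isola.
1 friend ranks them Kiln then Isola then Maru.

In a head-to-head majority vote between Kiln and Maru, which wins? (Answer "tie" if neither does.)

Ballots ranking Kiln above Maru: 6 + 4 + 1 = 11.
Ballots ranking Maru above Kiln: 15 − 11 = 4.
Kiln wins the head-to-head 11–4.

Kiln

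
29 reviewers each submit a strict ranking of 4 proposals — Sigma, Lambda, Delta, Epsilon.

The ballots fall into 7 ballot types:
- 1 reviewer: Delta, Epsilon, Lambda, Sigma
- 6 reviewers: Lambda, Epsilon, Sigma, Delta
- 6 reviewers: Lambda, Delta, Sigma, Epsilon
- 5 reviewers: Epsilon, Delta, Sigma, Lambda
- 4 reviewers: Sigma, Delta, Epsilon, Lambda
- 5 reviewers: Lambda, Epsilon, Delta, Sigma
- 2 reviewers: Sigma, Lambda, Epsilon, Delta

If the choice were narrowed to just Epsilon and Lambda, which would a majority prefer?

Ballots ranking Epsilon above Lambda: 1 + 5 + 4 = 10.
Ballots ranking Lambda above Epsilon: 29 − 10 = 19.
Lambda wins the head-to-head 19–10.

Lambda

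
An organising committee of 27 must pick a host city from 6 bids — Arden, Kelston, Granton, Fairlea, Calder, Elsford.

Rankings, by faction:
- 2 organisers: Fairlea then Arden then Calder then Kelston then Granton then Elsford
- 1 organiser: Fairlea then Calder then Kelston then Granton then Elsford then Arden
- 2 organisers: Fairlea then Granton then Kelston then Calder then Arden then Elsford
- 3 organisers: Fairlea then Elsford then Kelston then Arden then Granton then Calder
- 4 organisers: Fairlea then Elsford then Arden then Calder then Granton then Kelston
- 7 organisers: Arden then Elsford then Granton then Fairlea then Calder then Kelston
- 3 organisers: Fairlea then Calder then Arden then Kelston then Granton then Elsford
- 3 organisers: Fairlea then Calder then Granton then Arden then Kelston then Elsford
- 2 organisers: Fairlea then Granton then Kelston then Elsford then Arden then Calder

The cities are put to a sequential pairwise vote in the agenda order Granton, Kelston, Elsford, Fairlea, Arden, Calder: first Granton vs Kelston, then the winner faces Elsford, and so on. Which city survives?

Round 1: Granton vs Kelston — 18–9, Granton advances.
Round 2: Granton vs Elsford — 13–14, Elsford advances.
Round 3: Elsford vs Fairlea — 7–20, Fairlea advances.
Round 4: Fairlea vs Arden — 20–7, Fairlea advances.
Round 5: Fairlea vs Calder — 27–0, Fairlea advances.
The agenda winner is Fairlea.

Fairlea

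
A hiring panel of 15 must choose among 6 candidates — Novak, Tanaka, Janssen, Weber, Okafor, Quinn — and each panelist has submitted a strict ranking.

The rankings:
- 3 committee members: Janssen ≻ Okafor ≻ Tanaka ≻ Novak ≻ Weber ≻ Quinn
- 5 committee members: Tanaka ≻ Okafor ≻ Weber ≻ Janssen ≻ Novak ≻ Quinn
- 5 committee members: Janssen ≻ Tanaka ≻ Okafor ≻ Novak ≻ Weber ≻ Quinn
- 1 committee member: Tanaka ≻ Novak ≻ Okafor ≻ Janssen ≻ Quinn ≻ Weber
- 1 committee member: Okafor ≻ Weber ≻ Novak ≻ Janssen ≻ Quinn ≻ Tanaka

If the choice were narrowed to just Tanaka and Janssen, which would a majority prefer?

Ballots ranking Tanaka above Janssen: 5 + 1 = 6.
Ballots ranking Janssen above Tanaka: 15 − 6 = 9.
Janssen wins the head-to-head 9–6.

Janssen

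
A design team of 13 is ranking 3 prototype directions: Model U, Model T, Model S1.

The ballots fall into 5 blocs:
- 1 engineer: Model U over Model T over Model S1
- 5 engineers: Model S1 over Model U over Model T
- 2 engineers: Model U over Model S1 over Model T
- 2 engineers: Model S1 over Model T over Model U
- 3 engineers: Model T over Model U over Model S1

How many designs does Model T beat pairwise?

0

Model T against each rival (13 engineers):
Model T–Model U: Model U 8–5.
Model T vs Model S1: Model T preferred on 1+3 = 4 ballots; Model S1 wins 9–4.
Model T beats no one; loses to Model U, Model S1 — 0 pairwise wins.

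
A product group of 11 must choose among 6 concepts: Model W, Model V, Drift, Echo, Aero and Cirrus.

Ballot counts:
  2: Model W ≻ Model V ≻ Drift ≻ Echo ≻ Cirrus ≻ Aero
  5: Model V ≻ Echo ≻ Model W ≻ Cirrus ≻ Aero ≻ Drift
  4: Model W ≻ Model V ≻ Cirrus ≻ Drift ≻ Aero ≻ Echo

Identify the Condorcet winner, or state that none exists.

Check each pair by majority over 11 ballots:
Model W–Model V: Model W 6–5.
Model W vs Drift: Model W, 11–0.
Model W vs Echo: Model W, 6–5.
Model W vs Aero: Model W, 11–0.
Model W vs Cirrus: Model W, 11–0.
Model V–Drift: Model V 11–0.
Model V vs Echo: Model V, 11–0.
Model V vs Aero: Model V, 11–0.
Model V vs Cirrus: Model V wins 11–0.
Drift vs Echo: Drift wins 6–5.
Drift vs Aero: Drift wins 6–5.
Drift vs Cirrus: Cirrus, 9–2.
Echo–Aero: Echo 7–4.
Echo vs Cirrus: Echo wins 7–4.
Aero–Cirrus: Cirrus 11–0.
Model W defeats every rival head-to-head and is the Condorcet winner.

Model W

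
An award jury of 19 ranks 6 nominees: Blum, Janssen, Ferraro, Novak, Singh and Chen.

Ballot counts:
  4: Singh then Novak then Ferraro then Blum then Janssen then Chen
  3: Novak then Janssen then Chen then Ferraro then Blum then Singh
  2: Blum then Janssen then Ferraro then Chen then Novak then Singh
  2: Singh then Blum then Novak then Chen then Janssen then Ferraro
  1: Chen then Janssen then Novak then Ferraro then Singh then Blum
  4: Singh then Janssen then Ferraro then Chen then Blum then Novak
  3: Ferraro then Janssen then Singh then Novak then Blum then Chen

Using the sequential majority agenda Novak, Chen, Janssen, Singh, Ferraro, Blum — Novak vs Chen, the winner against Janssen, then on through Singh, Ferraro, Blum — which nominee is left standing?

Singh

Round 1: Novak vs Chen — 12–7, Novak advances.
Round 2: Novak vs Janssen — 9–10, Janssen advances.
Round 3: Janssen vs Singh — 9–10, Singh advances.
Round 4: Singh vs Ferraro — 10–9, Singh advances.
Round 5: Singh vs Blum — 14–5, Singh advances.
The agenda winner is Singh.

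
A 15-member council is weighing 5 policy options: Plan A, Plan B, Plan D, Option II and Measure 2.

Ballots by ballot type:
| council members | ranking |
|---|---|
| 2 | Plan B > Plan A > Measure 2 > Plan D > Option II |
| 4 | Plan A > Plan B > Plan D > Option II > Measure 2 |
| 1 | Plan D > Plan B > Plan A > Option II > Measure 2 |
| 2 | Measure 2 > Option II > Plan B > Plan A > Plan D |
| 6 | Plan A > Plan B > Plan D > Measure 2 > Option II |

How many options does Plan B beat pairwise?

3

Plan B against each rival (15 council members):
Plan B vs Plan A: 5 to 10, Plan A.
Plan B vs Plan D: 14 to 1, Plan B.
Plan B vs Option II: Plan B wins 13–2.
Plan B vs Measure 2: 13 to 2, Plan B.
Plan B beats Plan D, Option II, Measure 2; loses to Plan A — 3 pairwise wins.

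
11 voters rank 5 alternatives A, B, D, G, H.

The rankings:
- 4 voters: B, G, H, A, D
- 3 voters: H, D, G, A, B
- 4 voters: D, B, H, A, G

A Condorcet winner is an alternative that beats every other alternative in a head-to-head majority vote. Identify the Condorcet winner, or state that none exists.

none

Head-to-head results (11 voters):
A vs B: B, 8–3.
A vs D: A preferred on 4 ballots; D wins 7–4.
A vs G: G wins 7–4.
A vs H: H, 11–0.
B–D: D 7–4.
B vs G: B is ranked higher on 4+4 = 8 ballots, G on 3. B wins 8–3.
B vs H: 4+4 = 8 for B, 3 for H — B by 8–3.
D vs G: 3+4 = 7 for D, 4 for G — D by 7–4.
D vs H: H, 7–4.
G vs H: G is ranked higher on 4 ballots, H on 7. H wins 7–4.
No alternative is unbeaten: A loses to B; B loses to D; D loses to H; G loses to B; H loses to B. In particular B beats H beats D beats B is a majority cycle — no Condorcet winner exists.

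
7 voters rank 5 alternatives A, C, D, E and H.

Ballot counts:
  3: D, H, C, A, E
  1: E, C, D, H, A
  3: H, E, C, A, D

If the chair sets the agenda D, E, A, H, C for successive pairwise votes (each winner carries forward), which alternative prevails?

Round 1: D vs E — 3–4, E advances.
Round 2: E vs A — 4–3, E advances.
Round 3: E vs H — 1–6, H advances.
Round 4: H vs C — 6–1, H advances.
The agenda winner is H.

H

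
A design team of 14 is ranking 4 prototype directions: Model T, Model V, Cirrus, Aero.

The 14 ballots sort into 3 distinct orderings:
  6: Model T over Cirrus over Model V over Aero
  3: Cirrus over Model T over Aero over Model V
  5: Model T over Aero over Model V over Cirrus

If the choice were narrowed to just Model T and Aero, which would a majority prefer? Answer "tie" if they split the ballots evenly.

Ballots ranking Model T above Aero: 6 + 3 + 5 = 14.
Ballots ranking Aero above Model T: 14 − 14 = 0.
Model T wins the head-to-head 14–0.

Model T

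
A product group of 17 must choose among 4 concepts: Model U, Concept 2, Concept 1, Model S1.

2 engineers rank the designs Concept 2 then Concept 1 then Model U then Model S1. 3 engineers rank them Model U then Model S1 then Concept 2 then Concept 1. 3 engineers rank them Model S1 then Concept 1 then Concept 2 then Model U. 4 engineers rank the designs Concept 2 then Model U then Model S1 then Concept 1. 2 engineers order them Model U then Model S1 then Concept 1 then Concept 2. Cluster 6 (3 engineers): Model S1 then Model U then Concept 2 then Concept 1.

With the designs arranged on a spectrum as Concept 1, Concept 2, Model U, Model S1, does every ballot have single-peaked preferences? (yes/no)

no

Axis positions: Concept 1=1, Concept 2=2, Model U=3, Model S1=4.
Cluster 1 (peak Concept 2 at position 2): ranking walks positions 2-1-3-4, expanding outward from the peak — single-peaked.
Cluster 2 (peak Model U at position 3): ranking walks positions 3-4-2-1, expanding outward from the peak — single-peaked.
Cluster 3: ranking walks positions 4-1-2-3; Concept 1 is ranked above Model U even though Model U lies between Concept 1 and the peak Model S1 on the axis — preferences dip and rise again. Not single-peaked.
Cluster 4 (peak Concept 2 at position 2): ranking walks positions 2-3-4-1, expanding outward from the peak — single-peaked.
Cluster 5: ranking walks positions 3-4-1-2; Concept 1 is ranked above Concept 2 even though Concept 2 lies between Concept 1 and the peak Model U on the axis — preferences dip and rise again. Not single-peaked.
Cluster 6 (peak Model S1 at position 4): ranking walks positions 4-3-2-1, expanding outward from the peak — single-peaked.
Cluster 3 violates single-peakedness, so the profile is not single-peaked on this axis.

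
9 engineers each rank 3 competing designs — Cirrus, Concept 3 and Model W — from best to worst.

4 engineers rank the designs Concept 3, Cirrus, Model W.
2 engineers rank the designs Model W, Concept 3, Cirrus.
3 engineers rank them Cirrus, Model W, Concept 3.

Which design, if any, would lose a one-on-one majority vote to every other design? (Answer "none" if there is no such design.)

Pairwise majorities:
Cirrus vs Concept 3: Cirrus preferred on 3 ballots; Concept 3 wins 6–3.
Cirrus vs Model W: Cirrus is ranked higher on 4+3 = 7 ballots, Model W on 2. Cirrus wins 7–2.
Concept 3 vs Model W: Model W wins 5–4.
Every design wins at least one matchup (Cirrus beats Model W; Concept 3 beats Cirrus; Model W beats Concept 3), so there is no Condorcet loser.

none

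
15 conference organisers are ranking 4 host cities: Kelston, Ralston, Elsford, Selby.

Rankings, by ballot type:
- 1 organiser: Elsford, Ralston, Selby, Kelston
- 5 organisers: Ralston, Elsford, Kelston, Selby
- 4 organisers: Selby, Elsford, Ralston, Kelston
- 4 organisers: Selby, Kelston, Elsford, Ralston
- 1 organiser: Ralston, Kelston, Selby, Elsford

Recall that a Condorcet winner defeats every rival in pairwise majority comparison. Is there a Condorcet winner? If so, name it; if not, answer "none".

Pairwise majorities:
Kelston vs Ralston: Ralston wins 11–4.
Kelston vs Elsford: Elsford, 10–5.
Kelston vs Selby: Selby, 9–6.
Ralston vs Elsford: 5+1 = 6 for Ralston, 9 for Elsford — Elsford by 9–6.
Ralston–Selby: Selby 8–7.
Elsford vs Selby: 6 to 9, Selby.
Only Selby has no losses; Selby is the Condorcet winner.

Selby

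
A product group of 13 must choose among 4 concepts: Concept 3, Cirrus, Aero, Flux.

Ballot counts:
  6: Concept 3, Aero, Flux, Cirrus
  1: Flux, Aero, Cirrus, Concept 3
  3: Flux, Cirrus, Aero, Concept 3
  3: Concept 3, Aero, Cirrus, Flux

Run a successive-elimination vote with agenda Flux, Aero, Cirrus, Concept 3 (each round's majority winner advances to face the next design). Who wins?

Concept 3

Round 1: Flux vs Aero — 4–9, Aero advances.
Round 2: Aero vs Cirrus — 10–3, Aero advances.
Round 3: Aero vs Concept 3 — 4–9, Concept 3 advances.
The agenda winner is Concept 3.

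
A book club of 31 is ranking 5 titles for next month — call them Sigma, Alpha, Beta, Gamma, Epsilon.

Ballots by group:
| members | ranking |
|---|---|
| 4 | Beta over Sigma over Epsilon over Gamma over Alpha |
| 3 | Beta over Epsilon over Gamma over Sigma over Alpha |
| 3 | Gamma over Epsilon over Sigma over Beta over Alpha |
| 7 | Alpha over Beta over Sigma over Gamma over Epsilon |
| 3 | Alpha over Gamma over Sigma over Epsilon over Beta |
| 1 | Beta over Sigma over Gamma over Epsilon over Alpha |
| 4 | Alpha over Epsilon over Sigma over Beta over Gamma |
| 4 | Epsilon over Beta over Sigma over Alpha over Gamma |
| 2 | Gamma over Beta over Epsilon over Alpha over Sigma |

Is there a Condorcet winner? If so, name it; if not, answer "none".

Beta

Check each pair by majority over 31 ballots:
Sigma vs Alpha: Sigma is ranked higher on 4+3+3+1+4 = 15 ballots, Alpha on 16. Alpha wins 16–15.
Sigma–Beta: Beta 21–10.
Sigma vs Gamma: Sigma, 20–11.
Sigma vs Epsilon: Epsilon, 16–15.
Alpha vs Beta: 7+3+4 = 14 for Alpha, 17 for Beta — Beta by 17–14.
Alpha vs Gamma: 7+3+4+4 = 18 for Alpha, 13 for Gamma — Alpha by 18–13.
Alpha vs Epsilon: Alpha is ranked higher on 7+3+4 = 14 ballots, Epsilon on 17. Epsilon wins 17–14.
Beta vs Gamma: Beta wins 23–8.
Beta vs Epsilon: 4+3+7+1+2 = 17 for Beta, 14 for Epsilon — Beta by 17–14.
Gamma vs Epsilon: 16 to 15, Gamma.
Beta beats each of Sigma, Alpha, Gamma, Epsilon — Beta is the Condorcet winner.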